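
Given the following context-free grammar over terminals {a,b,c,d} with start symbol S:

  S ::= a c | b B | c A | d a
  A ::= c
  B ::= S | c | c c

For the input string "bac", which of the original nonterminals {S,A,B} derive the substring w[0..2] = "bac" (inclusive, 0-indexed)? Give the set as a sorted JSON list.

CNF form of G:
  S -> T0 T1 | T1 A | T2 B | T3 T0
  A -> c
  B -> T0 T1 | T1 A | T1 T1 | T2 B | T3 T0 | c
  T0 -> a
  T1 -> c
  T2 -> b
  T3 -> d

CYK fill — only the sub-triangle for w[0..2]:
  T[0,0] 'b' = {T2}  orig:{}
  T[1,1] 'a' = {T0}  orig:{}
  T[2,2] 'c' = {A,B,T1}  orig:{A,B}
  T[0,1] 'ba' = ∅
  T[1,2] 'ac' = {B,S}
  T[0,2] 'bac' = {B,S}

Original NTs in T[0,2] deriving "bac": ["B", "S"]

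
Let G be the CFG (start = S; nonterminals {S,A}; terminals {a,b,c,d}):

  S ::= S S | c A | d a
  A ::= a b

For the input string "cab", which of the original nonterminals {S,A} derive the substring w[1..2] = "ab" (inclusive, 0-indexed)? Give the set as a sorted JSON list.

Convert to CNF:
  S -> S S | T2 A | T3 T0
  A -> T0 T1
  T0 -> a
  T1 -> b
  T2 -> c
  T3 -> d

Fill CYK table bottom-up (cells [i..j] with 1 ≤ i ≤ j ≤ 2 only):
  cell(1,1) a: {T0}  orig:{}
  cell(2,2) b: {T1}  orig:{}
  cell(1,2) ab: {A}

Original NTs in T[1,2] deriving "ab": ["A"]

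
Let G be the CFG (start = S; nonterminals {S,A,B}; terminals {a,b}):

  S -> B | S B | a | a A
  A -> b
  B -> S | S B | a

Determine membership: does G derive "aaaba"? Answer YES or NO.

CNF form of G:
  S -> S B | T0 A | a
  A -> b
  B -> S B | T0 A | a
  T0 -> a

Fill CYK table bottom-up:
  T[0,0] 'a' = {B,S,T0}  orig:{B,S}
  T[1,1] 'a' = {B,S,T0}  orig:{B,S}
  T[2,2] 'a' = {B,S,T0}  orig:{B,S}
  T[3,3] 'b' = {A}
  T[4,4] 'a' = {B,S,T0}  orig:{B,S}
  T[0,1] 'aa' = {B,S}
  T[1,2] 'aa' = {B,S}
  T[2,3] 'ab' = {B,S}
  T[3,4] 'ba' = ∅
  T[0,2] 'aaa' = {B,S}
  T[1,3] 'aab' = {B,S}
  T[2,4] 'aba' = {B,S}
  T[0,3] 'aaab' = {B,S}
  T[1,4] 'aaba' = {B,S}
  T[0,4] 'aaaba' = {B,S}

S ∈ T[0,4] ⇒ YES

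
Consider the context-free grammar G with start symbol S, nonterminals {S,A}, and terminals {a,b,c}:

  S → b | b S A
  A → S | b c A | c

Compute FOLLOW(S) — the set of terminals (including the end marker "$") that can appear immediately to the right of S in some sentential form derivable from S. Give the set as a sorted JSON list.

FIRST sets, iterate to fixpoint:
round 1:
  A via A→b c A: +{b}
  A via A→c: +{c}
  S via S→b: +{b}
  FIRST[S]={b}  FIRST[A]={b,c}
round 2: — fixpoint
  FIRST[S]={b}  FIRST[A]={b,c}

FOLLOW iteration:
initialize: $ ∈ FOLLOW(S)
iter 1:
  S→b S A: FOLLOW(S) ⊇ FIRST(A) = {b,c}; new: +{b,c}
  S→b S A: FOLLOW(A) ⊇ FOLLOW(S) ⊇ {$,b,c}; new: +{$,b,c}
  S: {$,b,c}  A: {$,b,c}
iter 2: — fixpoint
  S: {$,b,c}  A: {$,b,c}

FOLLOW(S) = ["$", "b", "c"]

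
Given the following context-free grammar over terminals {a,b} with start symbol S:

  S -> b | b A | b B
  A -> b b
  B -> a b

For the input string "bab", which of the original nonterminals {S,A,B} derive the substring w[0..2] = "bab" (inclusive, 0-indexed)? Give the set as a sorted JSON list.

Convert to CNF:
  S -> T0 A | T0 B | b
  A -> T0 T0
  B -> T1 T0
  T0 -> b
  T1 -> a

CYK fill (cells [i..j] with 0 ≤ i ≤ j ≤ 2 only):
  cell(0,0) b: {S,T0}  orig:{S}
  cell(1,1) a: {T1}  orig:{}
  cell(2,2) b: {S,T0}  orig:{S}
  cell(0,1) ba: ∅
  cell(1,2) ab: {B}
  cell(0,2) bab: {S}

Original NTs in T[0,2] deriving "bab": ["S"]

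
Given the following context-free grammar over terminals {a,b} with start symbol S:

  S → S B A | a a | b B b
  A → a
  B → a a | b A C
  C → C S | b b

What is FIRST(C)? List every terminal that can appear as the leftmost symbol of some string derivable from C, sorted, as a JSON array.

FIRST iteration:
iter 1:
  A via A→a: +{a}
  B via B→a a: +{a}
  B via B→b A C: +{b}
  C via C→b b: +{b}
  S via S→a a: +{a}
  S via S→b B b: +{b}
  FIRST(S)={a,b}  FIRST(A)={a}  FIRST(B)={a,b}  FIRST(C)={b}
iter 2: (no change)
  FIRST(S)={a,b}  FIRST(A)={a}  FIRST(B)={a,b}  FIRST(C)={b}

FIRST(C) = ["b"]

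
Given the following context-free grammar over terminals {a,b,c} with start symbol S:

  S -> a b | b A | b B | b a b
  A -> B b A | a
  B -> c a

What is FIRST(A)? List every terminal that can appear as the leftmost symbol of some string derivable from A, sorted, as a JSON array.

FIRST sets, iterate to fixpoint:
round 1:
  A via A→a: +{a}
  B via B→c a: +{c}
  S via S→a b: +{a}
  S via S→b A: +{b}
  S: {a,b}  A: {a}  B: {c}
round 2:
  A via A→B b A: +{c}
  S: {a,b}  A: {a,c}  B: {c}
round 3: — fixpoint
  S: {a,b}  A: {a,c}  B: {c}

FIRST(A) = ["a", "c"]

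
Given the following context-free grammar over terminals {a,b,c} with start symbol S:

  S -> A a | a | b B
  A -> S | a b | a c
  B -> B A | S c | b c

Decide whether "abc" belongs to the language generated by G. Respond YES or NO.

Convert to CNF:
  S -> A T0 | T1 B | a
  A -> A T0 | T0 T1 | T0 T2 | T1 B | a
  B -> B A | S T2 | T1 T2
  T0 -> a
  T1 -> b
  T2 -> c

Fill CYK table bottom-up:
  cell(0,0) a: {A,S,T0}  orig:{A,S}
  cell(1,1) b: {T1}  orig:{}
  cell(2,2) c: {T2}  orig:{}
  cell(0,1) ab: {A}
  cell(1,2) bc: {B}
  cell(0,2) abc: ∅

S ∉ T[0,2] ⇒ NO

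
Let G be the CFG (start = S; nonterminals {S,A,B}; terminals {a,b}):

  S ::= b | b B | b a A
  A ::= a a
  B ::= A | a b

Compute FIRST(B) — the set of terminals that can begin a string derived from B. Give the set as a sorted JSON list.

FIRST sets, iterate to fixpoint:
[1]
  A via A→a a: +{a}
  B via B→A: +{a}
  S via S→b: +{b}
  FIRST(S)={b}  FIRST(A)={a}  FIRST(B)={a}
[2] done
  FIRST(S)={b}  FIRST(A)={a}  FIRST(B)={a}

FIRST(B) = ["a"]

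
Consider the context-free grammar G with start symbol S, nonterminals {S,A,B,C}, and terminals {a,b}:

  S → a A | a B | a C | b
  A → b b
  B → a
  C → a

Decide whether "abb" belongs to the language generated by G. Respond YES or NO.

CNF form of G:
  S -> T1 A | T1 B | T1 C | b
  A -> T0 T0
  B -> a
  C -> a
  T0 -> b
  T1 -> a

CYK table (by increasing span):
  [0..0]={B,C,T1}  "a"  orig:{B,C}
  [1..1]={S,T0}  "b"  orig:{S}
  [2..2]={S,T0}  "b"  orig:{S}
  [0..1]=∅  "ab"
  [1..2]={A}  "bb"
  [0..2]={S}  "abb"

S ∈ T[0,2] ⇒ YES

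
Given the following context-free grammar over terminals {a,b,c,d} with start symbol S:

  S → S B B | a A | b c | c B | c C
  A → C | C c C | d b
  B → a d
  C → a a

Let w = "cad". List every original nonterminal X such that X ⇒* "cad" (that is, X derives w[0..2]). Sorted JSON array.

CNF form of G:
  S -> S X5 | T0 B | T0 C | T1 A | T3 T0
  A -> C X4 | T1 T1 | T2 T3
  B -> T1 T2
  C -> T1 T1
  T0 -> c
  T1 -> a
  T2 -> d
  T3 -> b
  X4 -> T0 C
  X5 -> B B

Fill CYK table bottom-up (cells [i..j] with 0 ≤ i ≤ j ≤ 2 only):
  T[0,0] 'c' = {T0}  orig:{}
  T[1,1] 'a' = {T1}  orig:{}
  T[2,2] 'd' = {T2}  orig:{}
  T[0,1] 'ca' = ∅
  T[1,2] 'ad' = {B}
  T[0,2] 'cad' = {S}

Original NTs in T[0,2] deriving "cad": ["S"]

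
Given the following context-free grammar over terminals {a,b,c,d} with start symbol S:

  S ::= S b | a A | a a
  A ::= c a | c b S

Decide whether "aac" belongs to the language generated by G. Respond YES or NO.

CNF form of G:
  S -> S T2 | T1 A | T1 T1
  A -> T0 T1 | T0 X3
  T0 -> c
  T1 -> a
  T2 -> b
  X3 -> T2 S

CYK table (by increasing span):
  [0..0]={T1}  "a"  orig:{}
  [1..1]={T1}  "a"  orig:{}
  [2..2]={T0}  "c"  orig:{}
  [0..1]={S}  "aa"
  [1..2]=∅  "ac"
  [0..2]=∅  "aac"

S ∉ T[0,2] ⇒ NO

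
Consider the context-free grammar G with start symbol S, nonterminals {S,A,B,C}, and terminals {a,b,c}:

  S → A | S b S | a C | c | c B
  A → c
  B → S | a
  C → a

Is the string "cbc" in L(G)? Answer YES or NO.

Convert to CNF:
  S -> S X4 | T1 C | T2 B | c
  A -> c
  B -> S X3 | T1 C | T2 B | a | c
  C -> a
  T0 -> b
  T1 -> a
  T2 -> c
  X3 -> T0 S
  X4 -> T0 S

CYK table (by increasing span):
  [0..0]={A,B,S,T2}  "c"  orig:{A,B,S}
  [1..1]={T0}  "b"  orig:{}
  [2..2]={A,B,S,T2}  "c"  orig:{A,B,S}
  [0..1]=∅  "cb"
  [1..2]={X3,X4}  "bc"  orig:{}
  [0..2]={B,S}  "cbc"

S ∈ T[0,2] ⇒ YES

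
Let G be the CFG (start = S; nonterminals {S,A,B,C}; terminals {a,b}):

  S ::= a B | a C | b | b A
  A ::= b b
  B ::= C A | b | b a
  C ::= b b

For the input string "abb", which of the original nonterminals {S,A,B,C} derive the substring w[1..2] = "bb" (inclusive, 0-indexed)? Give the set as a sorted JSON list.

CNF form of G:
  S -> T0 A | T1 B | T1 C | b
  A -> T0 T0
  B -> C A | T0 T1 | b
  C -> T0 T0
  T0 -> b
  T1 -> a

CYK table (by increasing span) — only the sub-triangle for w[1..2]:
  [1..1]={B,S,T0}  "b"  orig:{B,S}
  [2..2]={B,S,T0}  "b"  orig:{B,S}
  [1..2]={A,C}  "bb"

Original NTs in T[1,2] deriving "bb": ["A", "C"]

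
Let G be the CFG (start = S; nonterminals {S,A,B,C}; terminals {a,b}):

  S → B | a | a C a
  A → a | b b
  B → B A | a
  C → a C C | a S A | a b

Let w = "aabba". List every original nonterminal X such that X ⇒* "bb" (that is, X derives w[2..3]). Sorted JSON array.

Convert to CNF:
  S -> B A | T1 X4 | a
  A -> T0 T0 | a
  B -> B A | a
  C -> T1 T0 | T1 X2 | T1 X3
  T0 -> b
  T1 -> a
  X2 -> C C
  X3 -> S A
  X4 -> C T1

CYK fill, restricted to cells inside w[2..3]:
  [2..2]={T0}  "b"  orig:{}
  [3..3]={T0}  "b"  orig:{}
  [2..3]={A}  "bb"

Original NTs in T[2,3] deriving "bb": ["A"]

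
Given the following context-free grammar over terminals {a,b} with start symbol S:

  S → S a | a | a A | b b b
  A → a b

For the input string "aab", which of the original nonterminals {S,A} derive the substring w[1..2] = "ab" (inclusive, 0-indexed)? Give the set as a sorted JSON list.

Convert to CNF:
  S -> S T0 | T0 A | T1 X2 | a
  A -> T0 T1
  T0 -> a
  T1 -> b
  X2 -> T1 T1

Fill CYK table bottom-up — only the sub-triangle for w[1..2]:
  [1..1]={S,T0}  "a"  orig:{S}
  [2..2]={T1}  "b"  orig:{}
  [1..2]={A}  "ab"

Original NTs in T[1,2] deriving "ab": ["A"]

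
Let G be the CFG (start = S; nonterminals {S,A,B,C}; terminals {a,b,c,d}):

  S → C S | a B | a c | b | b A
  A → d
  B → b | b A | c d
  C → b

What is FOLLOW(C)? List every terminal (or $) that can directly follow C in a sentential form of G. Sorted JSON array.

Compute FIRST by fixpoint:
round 1:
  A via A→d: +{d}
  B via B→b: +{b}
  B via B→c d: +{c}
  C via C→b: +{b}
  S via S→C S: +{b}
  S via S→a B: +{a}
  S: {a,b}  A: {d}  B: {b,c}  C: {b}
round 2: done
  S: {a,b}  A: {d}  B: {b,c}  C: {b}

Compute FOLLOW by fixpoint:
initialize: $ ∈ FOLLOW(S)
iter 1:
  S→C S: FOLLOW(C) ⊇ FIRST(S) = {a,b}; new: +{a,b}
  S→a B: FOLLOW(B) ⊇ FOLLOW(S) ⊇ {$}; new: +{$}
  S→b A: FOLLOW(A) ⊇ FOLLOW(S) ⊇ {$}; new: +{$}
  FOLLOW[S]={$}  FOLLOW[A]={$}  FOLLOW[B]={$}  FOLLOW[C]={a,b}
iter 2: done
  FOLLOW[S]={$}  FOLLOW[A]={$}  FOLLOW[B]={$}  FOLLOW[C]={a,b}

FOLLOW(C) = ["a", "b"]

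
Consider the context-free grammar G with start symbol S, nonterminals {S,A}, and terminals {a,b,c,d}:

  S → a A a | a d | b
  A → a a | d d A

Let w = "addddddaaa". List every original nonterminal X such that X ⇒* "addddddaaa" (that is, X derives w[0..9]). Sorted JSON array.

Convert to CNF:
  S -> T0 T1 | T0 X3 | b
  A -> T0 T0 | T1 X2
  T0 -> a
  T1 -> d
  X2 -> T1 A
  X3 -> A T0

CYK fill — only the sub-triangle for w[0..9]:
  cell(0,0) a: {T0}  orig:{}
  cell(1,1) d: {T1}  orig:{}
  cell(2,2) d: {T1}  orig:{}
  cell(3,3) d: {T1}  orig:{}
  cell(4,4) d: {T1}  orig:{}
  cell(5,5) d: {T1}  orig:{}
  cell(6,6) d: {T1}  orig:{}
  cell(7,7) a: {T0}  orig:{}
  cell(8,8) a: {T0}  orig:{}
  cell(9,9) a: {T0}  orig:{}
  cell(0,1) ad: {S}
  cell(1,2) dd: ∅
  cell(2,3) dd: ∅
  cell(3,4) dd: ∅
  cell(4,5) dd: ∅
  cell(5,6) dd: ∅
  cell(6,7) da: ∅
  cell(7,8) aa: {A}
  cell(8,9) aa: {A}
  cell(0,2) add: ∅
  cell(1,3) ddd: ∅
  cell(2,4) ddd: ∅
  cell(3,5) ddd: ∅
  cell(4,6) ddd: ∅
  cell(5,7) dda: ∅
  cell(6,8) daa: {X2}  orig:{}
  cell(7,9) aaa: {X3}  orig:{}
  cell(0,3) addd: ∅
  cell(1,4) dddd: ∅
  cell(2,5) dddd: ∅
  cell(3,6) dddd: ∅
  cell(4,7) ddda: ∅
  cell(5,8) ddaa: {A}
  cell(6,9) daaa: ∅
  cell(0,4) adddd: ∅
  cell(1,5) ddddd: ∅
  cell(2,6) ddddd: ∅
  cell(3,7) dddda: ∅
  cell(4,8) dddaa: {X2}  orig:{}
  cell(5,9) ddaaa: {X3}  orig:{}
  cell(0,5) addddd: ∅
  cell(1,6) dddddd: ∅
  cell(2,7) ddddda: ∅
  cell(3,8) ddddaa: {A}
  cell(4,9) dddaaa: ∅
  cell(0,6) adddddd: ∅
  cell(1,7) dddddda: ∅
  cell(2,8) dddddaa: {X2}  orig:{}
  cell(3,9) ddddaaa: {X3}  orig:{}
  cell(0,7) adddddda: ∅
  cell(1,8) ddddddaa: {A}
  cell(2,9) dddddaaa: ∅
  cell(0,8) addddddaa: ∅
  cell(1,9) ddddddaaa: {X3}  orig:{}
  cell(0,9) addddddaaa: {S}

Original NTs in T[0,9] deriving "addddddaaa": ["S"]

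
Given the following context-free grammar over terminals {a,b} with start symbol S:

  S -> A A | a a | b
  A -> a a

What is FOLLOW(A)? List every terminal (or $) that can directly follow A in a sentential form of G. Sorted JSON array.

FIRST iteration:
iter 1:
  A via A→a a: +{a}
  S via S→A A: +{a}
  S via S→b: +{b}
  S: {a,b}  A: {a}
iter 2: (stable)
  S: {a,b}  A: {a}

Compute FOLLOW by fixpoint:
FOLLOW(S) := {$}
pass 1:
  S→A A: FOLLOW(A) ⊇ FIRST(A) = {a}; new: +{a}
  S→A A: FOLLOW(A) ⊇ FOLLOW(S) ⊇ {$}; new: +{$}
  S: {$}  A: {$,a}
pass 2: (no change)
  S: {$}  A: {$,a}

FOLLOW(A) = ["$", "a"]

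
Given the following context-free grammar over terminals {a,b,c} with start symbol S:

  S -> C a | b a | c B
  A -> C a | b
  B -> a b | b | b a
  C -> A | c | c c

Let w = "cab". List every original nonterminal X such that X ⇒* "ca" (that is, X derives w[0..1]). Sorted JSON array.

CNF form of G:
  S -> C T0 | T1 T0 | T2 B
  A -> C T0 | b
  B -> T0 T1 | T1 T0 | b
  C -> C T0 | T2 T2 | b | c
  T0 -> a
  T1 -> b
  T2 -> c

CYK table (by increasing span) — only the sub-triangle for w[0..1]:
  T[0,0] 'c' = {C,T2}  orig:{C}
  T[1,1] 'a' = {T0}  orig:{}
  T[0,1] 'ca' = {A,C,S}

Original NTs in T[0,1] deriving "ca": ["A", "C", "S"]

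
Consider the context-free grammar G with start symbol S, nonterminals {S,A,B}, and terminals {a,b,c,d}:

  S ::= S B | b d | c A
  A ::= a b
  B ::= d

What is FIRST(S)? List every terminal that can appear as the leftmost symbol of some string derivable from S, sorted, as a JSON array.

FIRST iteration:
round 1:
  A via A→a b: +{a}
  B via B→d: +{d}
  S via S→b d: +{b}
  S via S→c A: +{c}
  S: {b,c}  A: {a}  B: {d}
round 2: — fixpoint
  S: {b,c}  A: {a}  B: {d}

FIRST(S) = ["b", "c"]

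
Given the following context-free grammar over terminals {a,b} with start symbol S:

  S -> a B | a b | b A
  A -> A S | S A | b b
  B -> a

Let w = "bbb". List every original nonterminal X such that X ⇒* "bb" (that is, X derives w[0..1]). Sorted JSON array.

Convert to CNF:
  S -> T0 A | T1 B | T1 T0
  A -> A S | S A | T0 T0
  B -> a
  T0 -> b
  T1 -> a

Fill CYK table bottom-up, restricted to cells inside w[0..1]:
  [0..0]={T0}  "b"  orig:{}
  [1..1]={T0}  "b"  orig:{}
  [0..1]={A}  "bb"

Original NTs in T[0,1] deriving "bb": ["A"]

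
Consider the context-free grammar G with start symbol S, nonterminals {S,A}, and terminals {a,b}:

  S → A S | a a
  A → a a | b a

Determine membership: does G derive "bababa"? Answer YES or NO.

CNF form of G:
  S -> A S | T0 T0
  A -> T0 T0 | T1 T0
  T0 -> a
  T1 -> b

CYK fill:
  cell(0,0) b: {T1}  orig:{}
  cell(1,1) a: {T0}  orig:{}
  cell(2,2) b: {T1}  orig:{}
  cell(3,3) a: {T0}  orig:{}
  cell(4,4) b: {T1}  orig:{}
  cell(5,5) a: {T0}  orig:{}
  cell(0,1) ba: {A}
  cell(1,2) ab: ∅
  cell(2,3) ba: {A}
  cell(3,4) ab: ∅
  cell(4,5) ba: {A}
  cell(0,2) bab: ∅
  cell(1,3) aba: ∅
  cell(2,4) bab: ∅
  cell(3,5) aba: ∅
  cell(0,3) baba: ∅
  cell(1,4) abab: ∅
  cell(2,5) baba: ∅
  cell(0,4) babab: ∅
  cell(1,5) ababa: ∅
  cell(0,5) bababa: ∅

S ∉ T[0,5] ⇒ NO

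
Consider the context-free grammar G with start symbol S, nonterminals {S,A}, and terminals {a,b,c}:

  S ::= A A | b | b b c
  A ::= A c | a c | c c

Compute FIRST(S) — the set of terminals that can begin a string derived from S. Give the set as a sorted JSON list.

FIRST iteration:
iter 1:
  A via A→a c: +{a}
  A via A→c c: +{c}
  S via S→A A: +{a,c}
  S via S→b: +{b}
  FIRST[S]={a,b,c}  FIRST[A]={a,c}
iter 2: done
  FIRST[S]={a,b,c}  FIRST[A]={a,c}

FIRST(S) = ["a", "b", "c"]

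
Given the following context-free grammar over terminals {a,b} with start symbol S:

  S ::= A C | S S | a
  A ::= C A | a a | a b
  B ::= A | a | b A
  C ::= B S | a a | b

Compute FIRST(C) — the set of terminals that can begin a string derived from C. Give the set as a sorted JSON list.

Compute FIRST by fixpoint:
round 1:
  A via A→a a: +{a}
  B via B→A: +{a}
  B via B→b A: +{b}
  C via C→B S: +{a,b}
  S via S→A C: +{a}
  FIRST[S]={a}  FIRST[A]={a}  FIRST[B]={a,b}  FIRST[C]={a,b}
round 2:
  A via A→C A: +{b}
  S via S→A C: +{b}
  FIRST[S]={a,b}  FIRST[A]={a,b}  FIRST[B]={a,b}  FIRST[C]={a,b}
round 3: done
  FIRST[S]={a,b}  FIRST[A]={a,b}  FIRST[B]={a,b}  FIRST[C]={a,b}

FIRST(C) = ["a", "b"]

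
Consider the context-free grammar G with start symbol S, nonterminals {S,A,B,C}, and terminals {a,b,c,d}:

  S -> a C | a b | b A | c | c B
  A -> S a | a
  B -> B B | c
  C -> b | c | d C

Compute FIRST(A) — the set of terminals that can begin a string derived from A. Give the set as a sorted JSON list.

FIRST iteration:
iter 1:
  A via A→a: +{a}
  B via B→c: +{c}
  C via C→b: +{b}
  C via C→c: +{c}
  C via C→d C: +{d}
  S via S→a C: +{a}
  S via S→b A: +{b}
  S via S→c: +{c}
  FIRST[S]={a,b,c}  FIRST[A]={a}  FIRST[B]={c}  FIRST[C]={b,c,d}
iter 2:
  A via A→S a: +{b,c}
  FIRST[S]={a,b,c}  FIRST[A]={a,b,c}  FIRST[B]={c}  FIRST[C]={b,c,d}
iter 3: (stable)
  FIRST[S]={a,b,c}  FIRST[A]={a,b,c}  FIRST[B]={c}  FIRST[C]={b,c,d}

FIRST(A) = ["a", "b", "c"]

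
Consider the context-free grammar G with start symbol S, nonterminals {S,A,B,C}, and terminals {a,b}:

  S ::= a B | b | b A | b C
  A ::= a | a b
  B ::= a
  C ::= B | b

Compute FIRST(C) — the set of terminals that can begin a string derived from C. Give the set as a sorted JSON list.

FIRST sets, iterate to fixpoint:
pass 1:
  A via A→a: +{a}
  B via B→a: +{a}
  C via C→B: +{a}
  C via C→b: +{b}
  S via S→a B: +{a}
  S via S→b: +{b}
  S: {a,b}  A: {a}  B: {a}  C: {a,b}
pass 2: — fixpoint
  S: {a,b}  A: {a}  B: {a}  C: {a,b}

FIRST(C) = ["a", "b"]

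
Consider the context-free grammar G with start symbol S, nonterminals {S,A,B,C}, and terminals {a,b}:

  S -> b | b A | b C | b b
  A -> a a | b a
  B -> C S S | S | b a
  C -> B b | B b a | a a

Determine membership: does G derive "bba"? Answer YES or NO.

CNF form of G:
  S -> T1 A | T1 C | T1 T1 | b
  A -> T0 T0 | T1 T0
  B -> C X2 | T1 A | T1 C | T1 T0 | T1 T1 | b
  C -> B T1 | B X3 | T0 T0
  T0 -> a
  T1 -> b
  X2 -> S S
  X3 -> T1 T0

Fill CYK table bottom-up:
  [0..0]={B,S,T1}  "b"  orig:{B,S}
  [1..1]={B,S,T1}  "b"  orig:{B,S}
  [2..2]={T0}  "a"  orig:{}
  [0..1]={B,C,S,X2}  "bb"  orig:{B,C,S}
  [1..2]={A,B,X3}  "ba"  orig:{A,B}
  [0..2]={B,C,S}  "bba"

S ∈ T[0,2] ⇒ YES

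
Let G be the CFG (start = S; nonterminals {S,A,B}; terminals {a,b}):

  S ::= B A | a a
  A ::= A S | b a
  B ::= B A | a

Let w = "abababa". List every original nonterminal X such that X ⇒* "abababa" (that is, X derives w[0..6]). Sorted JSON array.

CNF form of G:
  S -> B A | T1 T1
  A -> A S | T0 T1
  B -> B A | a
  T0 -> b
  T1 -> a

CYK fill, restricted to cells inside w[0..6]:
  [0..0]={B,T1}  "a"  orig:{B}
  [1..1]={T0}  "b"  orig:{}
  [2..2]={B,T1}  "a"  orig:{B}
  [3..3]={T0}  "b"  orig:{}
  [4..4]={B,T1}  "a"  orig:{B}
  [5..5]={T0}  "b"  orig:{}
  [6..6]={B,T1}  "a"  orig:{B}
  [0..1]=∅  "ab"
  [1..2]={A}  "ba"
  [2..3]=∅  "ab"
  [3..4]={A}  "ba"
  [4..5]=∅  "ab"
  [5..6]={A}  "ba"
  [0..2]={B,S}  "aba"
  [1..3]=∅  "bab"
  [2..4]={B,S}  "aba"
  [3..5]=∅  "bab"
  [4..6]={B,S}  "aba"
  [0..3]=∅  "abab"
  [1..4]=∅  "baba"
  [2..5]=∅  "abab"
  [3..6]=∅  "baba"
  [0..4]={B,S}  "ababa"
  [1..5]=∅  "babab"
  [2..6]={B,S}  "ababa"
  [0..5]=∅  "ababab"
  [1..6]=∅  "bababa"
  [0..6]={B,S}  "abababa"

Original NTs in T[0,6] deriving "abababa": ["B", "S"]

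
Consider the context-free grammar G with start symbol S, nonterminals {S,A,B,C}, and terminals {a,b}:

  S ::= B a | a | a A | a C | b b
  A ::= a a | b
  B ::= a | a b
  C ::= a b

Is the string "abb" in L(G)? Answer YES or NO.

CNF form of G:
  S -> B T0 | T0 A | T0 C | T1 T1 | a
  A -> T0 T0 | b
  B -> T0 T1 | a
  C -> T0 T1
  T0 -> a
  T1 -> b

CYK fill:
  [0..0]={B,S,T0}  "a"  orig:{B,S}
  [1..1]={A,T1}  "b"  orig:{A}
  [2..2]={A,T1}  "b"  orig:{A}
  [0..1]={B,C,S}  "ab"
  [1..2]={S}  "bb"
  [0..2]=∅  "abb"

S ∉ T[0,2] ⇒ NO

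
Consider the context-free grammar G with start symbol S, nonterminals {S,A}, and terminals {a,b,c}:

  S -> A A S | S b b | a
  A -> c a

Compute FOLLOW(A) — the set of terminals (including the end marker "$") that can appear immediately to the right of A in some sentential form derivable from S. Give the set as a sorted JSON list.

FIRST iteration:
[1]
  A via A→c a: +{c}
  S via S→A A S: +{c}
  S via S→a: +{a}
  S: {a,c}  A: {c}
[2] (no change)
  S: {a,c}  A: {c}

Compute FOLLOW by fixpoint:
FOLLOW(S) := {$}
pass 1:
  S→A A S: FOLLOW(A) ⊇ FIRST(A) = {c}; new: +{c}
  S→A A S: FOLLOW(A) ⊇ FIRST(S) = {a,c}; new: +{a}
  S→S b b: FOLLOW(S) ⊇ FIRST(b) = {b}; new: +{b}
  FOLLOW[S]={$,b}  FOLLOW[A]={a,c}
pass 2: (no change)
  FOLLOW[S]={$,b}  FOLLOW[A]={a,c}

FOLLOW(A) = ["a", "c"]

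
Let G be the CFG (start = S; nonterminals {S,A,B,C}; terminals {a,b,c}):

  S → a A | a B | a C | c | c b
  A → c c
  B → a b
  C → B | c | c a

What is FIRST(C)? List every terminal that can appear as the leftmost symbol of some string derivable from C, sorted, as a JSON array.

FIRST iteration:
[1]
  A via A→c c: +{c}
  B via B→a b: +{a}
  C via C→B: +{a}
  C via C→c: +{c}
  S via S→a A: +{a}
  S via S→c: +{c}
  FIRST[S]={a,c}  FIRST[A]={c}  FIRST[B]={a}  FIRST[C]={a,c}
[2] (no change)
  FIRST[S]={a,c}  FIRST[A]={c}  FIRST[B]={a}  FIRST[C]={a,c}

FIRST(C) = ["a", "c"]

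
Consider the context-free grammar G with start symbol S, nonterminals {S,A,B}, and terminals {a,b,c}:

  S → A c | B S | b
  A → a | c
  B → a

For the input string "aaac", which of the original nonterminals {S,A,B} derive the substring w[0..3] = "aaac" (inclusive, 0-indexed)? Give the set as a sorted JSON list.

CNF form of G:
  S -> A T0 | B S | b
  A -> a | c
  B -> a
  T0 -> c

Fill CYK table bottom-up — only the sub-triangle for w[0..3]:
  cell(0,0) a: {A,B}
  cell(1,1) a: {A,B}
  cell(2,2) a: {A,B}
  cell(3,3) c: {A,T0}  orig:{A}
  cell(0,1) aa: ∅
  cell(1,2) aa: ∅
  cell(2,3) ac: {S}
  cell(0,2) aaa: ∅
  cell(1,3) aac: {S}
  cell(0,3) aaac: {S}

Original NTs in T[0,3] deriving "aaac": ["S"]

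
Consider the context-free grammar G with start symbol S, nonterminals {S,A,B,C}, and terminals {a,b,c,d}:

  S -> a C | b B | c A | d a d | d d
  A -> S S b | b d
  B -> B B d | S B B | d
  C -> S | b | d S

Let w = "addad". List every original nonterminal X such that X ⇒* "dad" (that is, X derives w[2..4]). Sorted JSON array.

Convert to CNF:
  S -> T0 B | T1 T1 | T1 X8 | T2 C | T3 A
  A -> S X4 | T0 T1
  B -> B X5 | S X6 | d
  C -> T0 B | T1 S | T1 T1 | T1 X7 | T2 C | T3 A | b
  T0 -> b
  T1 -> d
  T2 -> a
  T3 -> c
  X4 -> S T0
  X5 -> B T1
  X6 -> B B
  X7 -> T2 T1
  X8 -> T2 T1

CYK table (by increasing span), restricted to cells inside w[2..4]:
  T[2,2] 'd' = {B,T1}  orig:{B}
  T[3,3] 'a' = {T2}  orig:{}
  T[4,4] 'd' = {B,T1}  orig:{B}
  T[2,3] 'da' = ∅
  T[3,4] 'ad' = {X7,X8}  orig:{}
  T[2,4] 'dad' = {C,S}

Original NTs in T[2,4] deriving "dad": ["C", "S"]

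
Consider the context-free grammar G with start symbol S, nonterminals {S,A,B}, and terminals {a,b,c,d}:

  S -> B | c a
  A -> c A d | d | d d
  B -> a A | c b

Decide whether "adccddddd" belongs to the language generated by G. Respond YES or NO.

CNF form of G:
  S -> T0 T2 | T0 T3 | T2 A
  A -> T0 X4 | T1 T1 | d
  B -> T0 T3 | T2 A
  T0 -> c
  T1 -> d
  T2 -> a
  T3 -> b
  X4 -> A T1

CYK table (by increasing span):
  T[0,0] 'a' = {T2}  orig:{}
  T[1,1] 'd' = {A,T1}  orig:{A}
  T[2,2] 'c' = {T0}  orig:{}
  T[3,3] 'c' = {T0}  orig:{}
  T[4,4] 'd' = {A,T1}  orig:{A}
  T[5,5] 'd' = {A,T1}  orig:{A}
  T[6,6] 'd' = {A,T1}  orig:{A}
  T[7,7] 'd' = {A,T1}  orig:{A}
  T[8,8] 'd' = {A,T1}  orig:{A}
  T[0,1] 'ad' = {B,S}
  T[1,2] 'dc' = ∅
  T[2,3] 'cc' = ∅
  T[3,4] 'cd' = ∅
  T[4,5] 'dd' = {A,X4}  orig:{A}
  T[5,6] 'dd' = {A,X4}  orig:{A}
  T[6,7] 'dd' = {A,X4}  orig:{A}
  T[7,8] 'dd' = {A,X4}  orig:{A}
  T[0,2] 'adc' = ∅
  T[1,3] 'dcc' = ∅
  T[2,4] 'ccd' = ∅
  T[3,5] 'cdd' = {A}
  T[4,6] 'ddd' = {X4}  orig:{}
  T[5,7] 'ddd' = {X4}  orig:{}
  T[6,8] 'ddd' = {X4}  orig:{}
  T[0,3] 'adcc' = ∅
  T[1,4] 'dccd' = ∅
  T[2,5] 'ccdd' = ∅
  T[3,6] 'cddd' = {A,X4}  orig:{A}
  T[4,7] 'dddd' = ∅
  T[5,8] 'dddd' = ∅
  T[0,4] 'adccd' = ∅
  T[1,5] 'dccdd' = ∅
  T[2,6] 'ccddd' = {A}
  T[3,7] 'cdddd' = {X4}  orig:{}
  T[4,8] 'ddddd' = ∅
  T[0,5] 'adccdd' = ∅
  T[1,6] 'dccddd' = ∅
  T[2,7] 'ccdddd' = {A,X4}  orig:{A}
  T[3,8] 'cddddd' = ∅
  T[0,6] 'adccddd' = ∅
  T[1,7] 'dccdddd' = ∅
  T[2,8] 'ccddddd' = {X4}  orig:{}
  T[0,7] 'adccdddd' = ∅
  T[1,8] 'dccddddd' = ∅
  T[0,8] 'adccddddd' = ∅

S ∉ T[0,8] ⇒ NO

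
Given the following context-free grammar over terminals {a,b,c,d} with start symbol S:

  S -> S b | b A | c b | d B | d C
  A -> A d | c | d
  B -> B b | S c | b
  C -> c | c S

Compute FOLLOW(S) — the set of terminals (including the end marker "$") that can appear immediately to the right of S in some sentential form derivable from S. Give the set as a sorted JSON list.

FIRST iteration:
[1]
  A via A→c: +{c}
  A via A→d: +{d}
  B via B→b: +{b}
  C via C→c: +{c}
  S via S→b A: +{b}
  S via S→c b: +{c}
  S via S→d B: +{d}
  FIRST[S]={b,c,d}  FIRST[A]={c,d}  FIRST[B]={b}  FIRST[C]={c}
[2]
  B via B→S c: +{c,d}
  FIRST[S]={b,c,d}  FIRST[A]={c,d}  FIRST[B]={b,c,d}  FIRST[C]={c}
[3] (stable)
  FIRST[S]={b,c,d}  FIRST[A]={c,d}  FIRST[B]={b,c,d}  FIRST[C]={c}

FOLLOW sets:
seed FOLLOW(S) with $
[1]
  A→A d: FOLLOW(A) ⊇ FIRST(d) = {d}; new: +{d}
  B→B b: FOLLOW(B) ⊇ FIRST(b) = {b}; new: +{b}
  B→S c: FOLLOW(S) ⊇ FIRST(c) = {c}; new: +{c}
  S→S b: FOLLOW(S) ⊇ FIRST(b) = {b}; new: +{b}
  S→b A: FOLLOW(A) ⊇ FOLLOW(S) ⊇ {$,b,c}; new: +{$,b,c}
  S→d B: FOLLOW(B) ⊇ FOLLOW(S) ⊇ {$,b,c}; new: +{$,c}
  S→d C: FOLLOW(C) ⊇ FOLLOW(S) ⊇ {$,b,c}; new: +{$,b,c}
  FOLLOW(S)={$,b,c}  FOLLOW(A)={$,b,c,d}  FOLLOW(B)={$,b,c}  FOLLOW(C)={$,b,c}
[2] (no change)
  FOLLOW(S)={$,b,c}  FOLLOW(A)={$,b,c,d}  FOLLOW(B)={$,b,c}  FOLLOW(C)={$,b,c}

FOLLOW(S) = ["$", "b", "c"]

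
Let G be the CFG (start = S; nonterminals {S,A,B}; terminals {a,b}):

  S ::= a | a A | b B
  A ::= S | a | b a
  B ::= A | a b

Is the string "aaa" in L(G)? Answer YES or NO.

CNF form of G:
  S -> T0 A | T1 B | a
  A -> T0 A | T1 B | T1 T0 | a
  B -> T0 A | T0 T1 | T1 B | T1 T0 | a
  T0 -> a
  T1 -> b

CYK table (by increasing span):
  cell(0,0) a: {A,B,S,T0}  orig:{A,B,S}
  cell(1,1) a: {A,B,S,T0}  orig:{A,B,S}
  cell(2,2) a: {A,B,S,T0}  orig:{A,B,S}
  cell(0,1) aa: {A,B,S}
  cell(1,2) aa: {A,B,S}
  cell(0,2) aaa: {A,B,S}

S ∈ T[0,2] ⇒ YES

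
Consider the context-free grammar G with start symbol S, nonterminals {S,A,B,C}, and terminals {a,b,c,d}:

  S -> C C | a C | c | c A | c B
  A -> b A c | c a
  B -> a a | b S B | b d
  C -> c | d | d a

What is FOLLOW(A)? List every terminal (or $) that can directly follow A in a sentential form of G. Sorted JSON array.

FIRST sets, iterate to fixpoint:
[1]
  A via A→b A c: +{b}
  A via A→c a: +{c}
  B via B→a a: +{a}
  B via B→b S B: +{b}
  C via C→c: +{c}
  C via C→d: +{d}
  S via S→C C: +{c,d}
  S via S→a C: +{a}
  FIRST[S]={a,c,d}  FIRST[A]={b,c}  FIRST[B]={a,b}  FIRST[C]={c,d}
[2] (stable)
  FIRST[S]={a,c,d}  FIRST[A]={b,c}  FIRST[B]={a,b}  FIRST[C]={c,d}

FOLLOW sets:
FOLLOW(S) := {$}
[1]
  A→b A c: FOLLOW(A) ⊇ FIRST(c) = {c}; new: +{c}
  B→b S B: FOLLOW(S) ⊇ FIRST(B) = {a,b}; new: +{a,b}
  S→C C: FOLLOW(C) ⊇ FIRST(C) = {c,d}; new: +{c,d}
  S→C C: FOLLOW(C) ⊇ FOLLOW(S) ⊇ {$,a,b}; new: +{$,a,b}
  S→c A: FOLLOW(A) ⊇ FOLLOW(S) ⊇ {$,a,b}; new: +{$,a,b}
  S→c B: FOLLOW(B) ⊇ FOLLOW(S) ⊇ {$,a,b}; new: +{$,a,b}
  FOLLOW[S]={$,a,b}  FOLLOW[A]={$,a,b,c}  FOLLOW[B]={$,a,b}  FOLLOW[C]={$,a,b,c,d}
[2] — fixpoint
  FOLLOW[S]={$,a,b}  FOLLOW[A]={$,a,b,c}  FOLLOW[B]={$,a,b}  FOLLOW[C]={$,a,b,c,d}

FOLLOW(A) = ["$", "a", "b", "c"]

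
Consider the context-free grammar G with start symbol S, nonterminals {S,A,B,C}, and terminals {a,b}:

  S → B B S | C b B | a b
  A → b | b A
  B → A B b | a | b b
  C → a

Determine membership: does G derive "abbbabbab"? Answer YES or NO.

Convert to CNF:
  S -> B X3 | C X4 | T1 T0
  A -> T0 A | b
  B -> A X2 | T0 T0 | a
  C -> a
  T0 -> b
  T1 -> a
  X2 -> B T0
  X3 -> B S
  X4 -> T0 B

CYK table (by increasing span):
  cell(0,0) a: {B,C,T1}  orig:{B,C}
  cell(1,1) b: {A,T0}  orig:{A}
  cell(2,2) b: {A,T0}  orig:{A}
  cell(3,3) b: {A,T0}  orig:{A}
  cell(4,4) a: {B,C,T1}  orig:{B,C}
  cell(5,5) b: {A,T0}  orig:{A}
  cell(6,6) b: {A,T0}  orig:{A}
  cell(7,7) a: {B,C,T1}  orig:{B,C}
  cell(8,8) b: {A,T0}  orig:{A}
  cell(0,1) ab: {S,X2}  orig:{S}
  cell(1,2) bb: {A,B}
  cell(2,3) bb: {A,B}
  cell(3,4) ba: {X4}  orig:{}
  cell(4,5) ab: {S,X2}  orig:{S}
  cell(5,6) bb: {A,B}
  cell(6,7) ba: {X4}  orig:{}
  cell(7,8) ab: {S,X2}  orig:{S}
  cell(0,2) abb: ∅
  cell(1,3) bbb: {A,X2,X4}  orig:{A}
  cell(2,4) bba: ∅
  cell(3,5) bab: {B}
  cell(4,6) abb: ∅
  cell(5,7) bba: ∅
  cell(6,8) bab: {B}
  cell(0,3) abbb: {S}
  cell(1,4) bbba: ∅
  cell(2,5) bbab: {B,X3,X4}  orig:{B}
  cell(3,6) babb: {X2}  orig:{}
  cell(4,7) abba: ∅
  cell(5,8) bbab: {B,X3,X4}  orig:{B}
  cell(0,4) abbba: ∅
  cell(1,5) bbbab: {B,X4}  orig:{B}
  cell(2,6) bbabb: {B,X2}  orig:{B}
  cell(3,7) babba: ∅
  cell(4,8) abbab: {S}
  cell(0,5) abbbab: {S}
  cell(1,6) bbbabb: {B,X2,X4}  orig:{B}
  cell(2,7) bbabba: ∅
  cell(3,8) babbab: ∅
  cell(0,6) abbbabb: {S}
  cell(1,7) bbbabba: ∅
  cell(2,8) bbabbab: {X3}  orig:{}
  cell(0,7) abbbabba: ∅
  cell(1,8) bbbabbab: {X3}  orig:{}
  cell(0,8) abbbabbab: {S}

S ∈ T[0,8] ⇒ YES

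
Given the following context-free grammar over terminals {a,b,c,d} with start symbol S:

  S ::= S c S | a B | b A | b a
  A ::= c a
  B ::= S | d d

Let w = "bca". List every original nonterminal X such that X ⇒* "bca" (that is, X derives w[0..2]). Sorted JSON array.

Convert to CNF:
  S -> S X5 | T1 B | T2 A | T2 T1
  A -> T0 T1
  B -> S X4 | T1 B | T2 A | T2 T1 | T3 T3
  T0 -> c
  T1 -> a
  T2 -> b
  T3 -> d
  X4 -> T0 S
  X5 -> T0 S

CYK fill — only the sub-triangle for w[0..2]:
  [0..0]={T2}  "b"  orig:{}
  [1..1]={T0}  "c"  orig:{}
  [2..2]={T1}  "a"  orig:{}
  [0..1]=∅  "bc"
  [1..2]={A}  "ca"
  [0..2]={B,S}  "bca"

Original NTs in T[0,2] deriving "bca": ["B", "S"]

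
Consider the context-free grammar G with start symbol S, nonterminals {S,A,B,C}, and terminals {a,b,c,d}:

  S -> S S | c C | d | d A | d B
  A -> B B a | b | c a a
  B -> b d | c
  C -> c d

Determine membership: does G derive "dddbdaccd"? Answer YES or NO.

Convert to CNF:
  S -> S S | T1 C | T3 A | T3 B | d
  A -> B X4 | T1 X5 | b
  B -> T2 T3 | c
  C -> T1 T3
  T0 -> a
  T1 -> c
  T2 -> b
  T3 -> d
  X4 -> B T0
  X5 -> T0 T0

CYK table (by increasing span):
  T[0,0] 'd' = {S,T3}  orig:{S}
  T[1,1] 'd' = {S,T3}  orig:{S}
  T[2,2] 'd' = {S,T3}  orig:{S}
  T[3,3] 'b' = {A,T2}  orig:{A}
  T[4,4] 'd' = {S,T3}  orig:{S}
  T[5,5] 'a' = {T0}  orig:{}
  T[6,6] 'c' = {B,T1}  orig:{B}
  T[7,7] 'c' = {B,T1}  orig:{B}
  T[8,8] 'd' = {S,T3}  orig:{S}
  T[0,1] 'dd' = {S}
  T[1,2] 'dd' = {S}
  T[2,3] 'db' = {S}
  T[3,4] 'bd' = {B}
  T[4,5] 'da' = ∅
  T[5,6] 'ac' = ∅
  T[6,7] 'cc' = ∅
  T[7,8] 'cd' = {C}
  T[0,2] 'ddd' = {S}
  T[1,3] 'ddb' = {S}
  T[2,4] 'dbd' = {S}
  T[3,5] 'bda' = {X4}  orig:{}
  T[4,6] 'dac' = ∅
  T[5,7] 'acc' = ∅
  T[6,8] 'ccd' = {S}
  T[0,3] 'dddb' = {S}
  T[1,4] 'ddbd' = {S}
  T[2,5] 'dbda' = ∅
  T[3,6] 'bdac' = ∅
  T[4,7] 'dacc' = ∅
  T[5,8] 'accd' = ∅
  T[0,4] 'dddbd' = {S}
  T[1,5] 'ddbda' = ∅
  T[2,6] 'dbdac' = ∅
  T[3,7] 'bdacc' = ∅
  T[4,8] 'daccd' = ∅
  T[0,5] 'dddbda' = ∅
  T[1,6] 'ddbdac' = ∅
  T[2,7] 'dbdacc' = ∅
  T[3,8] 'bdaccd' = ∅
  T[0,6] 'dddbdac' = ∅
  T[1,7] 'ddbdacc' = ∅
  T[2,8] 'dbdaccd' = ∅
  T[0,7] 'dddbdacc' = ∅
  T[1,8] 'ddbdaccd' = ∅
  T[0,8] 'dddbdaccd' = ∅

S ∉ T[0,8] ⇒ NO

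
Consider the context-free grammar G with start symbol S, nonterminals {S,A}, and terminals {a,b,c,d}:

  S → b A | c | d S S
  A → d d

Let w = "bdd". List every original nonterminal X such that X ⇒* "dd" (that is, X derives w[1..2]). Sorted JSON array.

CNF form of G:
  S -> T0 X2 | T1 A | c
  A -> T0 T0
  T0 -> d
  T1 -> b
  X2 -> S S

CYK table (by increasing span) (cells [i..j] with 1 ≤ i ≤ j ≤ 2 only):
  T[1,1] 'd' = {T0}  orig:{}
  T[2,2] 'd' = {T0}  orig:{}
  T[1,2] 'dd' = {A}

Original NTs in T[1,2] deriving "dd": ["A"]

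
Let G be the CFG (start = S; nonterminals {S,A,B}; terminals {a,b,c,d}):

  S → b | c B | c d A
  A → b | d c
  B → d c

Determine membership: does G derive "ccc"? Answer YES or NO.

CNF form of G:
  S -> T1 B | T1 X2 | b
  A -> T0 T1 | b
  B -> T0 T1
  T0 -> d
  T1 -> c
  X2 -> T0 A

CYK fill:
  cell(0,0) c: {T1}  orig:{}
  cell(1,1) c: {T1}  orig:{}
  cell(2,2) c: {T1}  orig:{}
  cell(0,1) cc: ∅
  cell(1,2) cc: ∅
  cell(0,2) ccc: ∅

S ∉ T[0,2] ⇒ NO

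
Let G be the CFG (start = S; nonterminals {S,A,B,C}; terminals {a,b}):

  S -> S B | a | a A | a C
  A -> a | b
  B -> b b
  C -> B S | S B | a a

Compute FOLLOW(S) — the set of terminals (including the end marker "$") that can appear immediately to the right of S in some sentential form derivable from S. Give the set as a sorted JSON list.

FIRST iteration:
[1]
  A via A→a: +{a}
  A via A→b: +{b}
  B via B→b b: +{b}
  C via C→B S: +{b}
  C via C→a a: +{a}
  S via S→a: +{a}
  FIRST[S]={a}  FIRST[A]={a,b}  FIRST[B]={b}  FIRST[C]={a,b}
[2] (no change)
  FIRST[S]={a}  FIRST[A]={a,b}  FIRST[B]={b}  FIRST[C]={a,b}

Compute FOLLOW by fixpoint:
FOLLOW(S) := {$}
pass 1:
  C→B S: FOLLOW(B) ⊇ FIRST(S) = {a}; new: +{a}
  C→S B: FOLLOW(S) ⊇ FIRST(B) = {b}; new: +{b}
  S→S B: FOLLOW(B) ⊇ FOLLOW(S) ⊇ {$,b}; new: +{$,b}
  S→a A: FOLLOW(A) ⊇ FOLLOW(S) ⊇ {$,b}; new: +{$,b}
  S→a C: FOLLOW(C) ⊇ FOLLOW(S) ⊇ {$,b}; new: +{$,b}
  S: {$,b}  A: {$,b}  B: {$,a,b}  C: {$,b}
pass 2: (stable)
  S: {$,b}  A: {$,b}  B: {$,a,b}  C: {$,b}

FOLLOW(S) = ["$", "b"]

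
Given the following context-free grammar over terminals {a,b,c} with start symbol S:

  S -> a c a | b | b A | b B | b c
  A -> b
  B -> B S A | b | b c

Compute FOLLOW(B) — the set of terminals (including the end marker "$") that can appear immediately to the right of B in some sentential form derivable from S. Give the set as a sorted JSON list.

FIRST iteration:
round 1:
  A via A→b: +{b}
  B via B→b: +{b}
  S via S→a c a: +{a}
  S via S→b: +{b}
  FIRST(S)={a,b}  FIRST(A)={b}  FIRST(B)={b}
round 2: (no change)
  FIRST(S)={a,b}  FIRST(A)={b}  FIRST(B)={b}

FOLLOW iteration:
FOLLOW(S) := {$}
[1]
  B→B S A: FOLLOW(B) ⊇ FIRST(S) = {a,b}; new: +{a,b}
  B→B S A: FOLLOW(S) ⊇ FIRST(A) = {b}; new: +{b}
  B→B S A: FOLLOW(A) ⊇ FOLLOW(B) ⊇ {a,b}; new: +{a,b}
  S→b A: FOLLOW(A) ⊇ FOLLOW(S) ⊇ {$,b}; new: +{$}
  S→b B: FOLLOW(B) ⊇ FOLLOW(S) ⊇ {$,b}; new: +{$}
  FOLLOW(S)={$,b}  FOLLOW(A)={$,a,b}  FOLLOW(B)={$,a,b}
[2] done
  FOLLOW(S)={$,b}  FOLLOW(A)={$,a,b}  FOLLOW(B)={$,a,b}

FOLLOW(B) = ["$", "a", "b"]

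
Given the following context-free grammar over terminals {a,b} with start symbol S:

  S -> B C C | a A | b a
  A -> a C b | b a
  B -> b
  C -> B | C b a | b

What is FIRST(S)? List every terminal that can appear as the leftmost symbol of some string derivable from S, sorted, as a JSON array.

FIRST iteration:
round 1:
  A via A→a C b: +{a}
  A via A→b a: +{b}
  B via B→b: +{b}
  C via C→B: +{b}
  S via S→B C C: +{b}
  S via S→a A: +{a}
  FIRST[S]={a,b}  FIRST[A]={a,b}  FIRST[B]={b}  FIRST[C]={b}
round 2: (no change)
  FIRST[S]={a,b}  FIRST[A]={a,b}  FIRST[B]={b}  FIRST[C]={b}

FIRST(S) = ["a", "b"]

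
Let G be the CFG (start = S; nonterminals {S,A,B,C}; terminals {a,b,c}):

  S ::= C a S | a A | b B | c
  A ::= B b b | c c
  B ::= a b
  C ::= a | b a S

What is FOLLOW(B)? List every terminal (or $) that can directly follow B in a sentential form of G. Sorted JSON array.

FIRST iteration:
round 1:
  A via A→c c: +{c}
  B via B→a b: +{a}
  C via C→a: +{a}
  C via C→b a S: +{b}
  S via S→C a S: +{a,b}
  S via S→c: +{c}
  FIRST(S)={a,b,c}  FIRST(A)={c}  FIRST(B)={a}  FIRST(C)={a,b}
round 2:
  A via A→B b b: +{a}
  FIRST(S)={a,b,c}  FIRST(A)={a,c}  FIRST(B)={a}  FIRST(C)={a,b}
round 3: done
  FIRST(S)={a,b,c}  FIRST(A)={a,c}  FIRST(B)={a}  FIRST(C)={a,b}

Compute FOLLOW by fixpoint:
FOLLOW(S) := {$}
pass 1:
  A→B b b: FOLLOW(B) ⊇ FIRST(b) = {b}; new: +{b}
  S→C a S: FOLLOW(C) ⊇ FIRST(a) = {a}; new: +{a}
  S→a A: FOLLOW(A) ⊇ FOLLOW(S) ⊇ {$}; new: +{$}
  S→b B: FOLLOW(B) ⊇ FOLLOW(S) ⊇ {$}; new: +{$}
  FOLLOW[S]={$}  FOLLOW[A]={$}  FOLLOW[B]={$,b}  FOLLOW[C]={a}
pass 2:
  C→b a S: FOLLOW(S) ⊇ FOLLOW(C) ⊇ {a}; new: +{a}
  S→a A: FOLLOW(A) ⊇ FOLLOW(S) ⊇ {$,a}; new: +{a}
  S→b B: FOLLOW(B) ⊇ FOLLOW(S) ⊇ {$,a}; new: +{a}
  FOLLOW[S]={$,a}  FOLLOW[A]={$,a}  FOLLOW[B]={$,a,b}  FOLLOW[C]={a}
pass 3: — fixpoint
  FOLLOW[S]={$,a}  FOLLOW[A]={$,a}  FOLLOW[B]={$,a,b}  FOLLOW[C]={a}

FOLLOW(B) = ["$", "a", "b"]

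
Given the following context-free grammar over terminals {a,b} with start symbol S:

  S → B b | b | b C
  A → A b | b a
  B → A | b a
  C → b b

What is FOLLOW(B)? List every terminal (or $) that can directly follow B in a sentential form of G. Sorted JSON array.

Compute FIRST by fixpoint:
[1]
  A via A→b a: +{b}
  B via B→A: +{b}
  C via C→b b: +{b}
  S via S→B b: +{b}
  FIRST[S]={b}  FIRST[A]={b}  FIRST[B]={b}  FIRST[C]={b}
[2] (no change)
  FIRST[S]={b}  FIRST[A]={b}  FIRST[B]={b}  FIRST[C]={b}

FOLLOW sets:
seed FOLLOW(S) with $
round 1:
  A→A b: FOLLOW(A) ⊇ FIRST(b) = {b}; new: +{b}
  S→B b: FOLLOW(B) ⊇ FIRST(b) = {b}; new: +{b}
  S→b C: FOLLOW(C) ⊇ FOLLOW(S) ⊇ {$}; new: +{$}
  S: {$}  A: {b}  B: {b}  C: {$}
round 2: (stable)
  S: {$}  A: {b}  B: {b}  C: {$}

FOLLOW(B) = ["b"]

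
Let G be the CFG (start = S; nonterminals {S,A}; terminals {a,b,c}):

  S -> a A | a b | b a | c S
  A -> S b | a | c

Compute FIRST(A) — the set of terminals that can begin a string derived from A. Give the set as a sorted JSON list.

FIRST iteration:
[1]
  A via A→a: +{a}
  A via A→c: +{c}
  S via S→a A: +{a}
  S via S→b a: +{b}
  S via S→c S: +{c}
  FIRST(S)={a,b,c}  FIRST(A)={a,c}
[2]
  A via A→S b: +{b}
  FIRST(S)={a,b,c}  FIRST(A)={a,b,c}
[3] (no change)
  FIRST(S)={a,b,c}  FIRST(A)={a,b,c}

FIRST(A) = ["a", "b", "c"]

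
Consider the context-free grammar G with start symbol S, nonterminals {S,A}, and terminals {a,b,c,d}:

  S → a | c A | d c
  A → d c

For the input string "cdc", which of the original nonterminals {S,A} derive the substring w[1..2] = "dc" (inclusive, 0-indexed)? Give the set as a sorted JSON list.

CNF form of G:
  S -> T0 T1 | T1 A | a
  A -> T0 T1
  T0 -> d
  T1 -> c

CYK fill (cells [i..j] with 1 ≤ i ≤ j ≤ 2 only):
  T[1,1] 'd' = {T0}  orig:{}
  T[2,2] 'c' = {T1}  orig:{}
  T[1,2] 'dc' = {A,S}

Original NTs in T[1,2] deriving "dc": ["A", "S"]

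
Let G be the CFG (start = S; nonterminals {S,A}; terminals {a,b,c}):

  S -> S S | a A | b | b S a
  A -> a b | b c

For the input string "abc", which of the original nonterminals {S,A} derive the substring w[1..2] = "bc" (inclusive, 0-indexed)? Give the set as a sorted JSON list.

Convert to CNF:
  S -> S S | T0 A | T1 X3 | b
  A -> T0 T1 | T1 T2
  T0 -> a
  T1 -> b
  T2 -> c
  X3 -> S T0

CYK fill, restricted to cells inside w[1..2]:
  [1..1]={S,T1}  "b"  orig:{S}
  [2..2]={T2}  "c"  orig:{}
  [1..2]={A}  "bc"

Original NTs in T[1,2] deriving "bc": ["A"]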